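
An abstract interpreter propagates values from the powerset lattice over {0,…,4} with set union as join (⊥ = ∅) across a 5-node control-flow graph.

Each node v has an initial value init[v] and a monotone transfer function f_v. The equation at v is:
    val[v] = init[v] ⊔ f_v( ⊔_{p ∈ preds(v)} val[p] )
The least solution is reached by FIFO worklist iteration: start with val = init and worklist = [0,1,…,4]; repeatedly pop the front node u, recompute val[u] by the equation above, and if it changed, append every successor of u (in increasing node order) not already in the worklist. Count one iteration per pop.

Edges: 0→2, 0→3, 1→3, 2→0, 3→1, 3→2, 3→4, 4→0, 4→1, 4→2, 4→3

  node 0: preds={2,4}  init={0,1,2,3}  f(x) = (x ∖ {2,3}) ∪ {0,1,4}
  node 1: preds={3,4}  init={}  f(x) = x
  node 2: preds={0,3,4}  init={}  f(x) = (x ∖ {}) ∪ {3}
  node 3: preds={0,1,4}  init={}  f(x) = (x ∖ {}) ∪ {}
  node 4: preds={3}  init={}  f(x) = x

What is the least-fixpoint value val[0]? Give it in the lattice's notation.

Iteration log — 9 steps:
  step 1. node 0  ⊔preds={}  new={0,1,2,3,4}  old={0,1,2,3}  +wl: 
  step 2. node 1  ⊔preds={}  new={}  stable
  step 3. node 2  ⊔preds={0,1,2,3,4}  new={0,1,2,3,4}  old={}  +wl: 0
  step 4. node 3  ⊔preds={0,1,2,3,4}  new={0,1,2,3,4}  old={}  +wl: 1,2
  step 5. node 4  ⊔preds={0,1,2,3,4}  new={0,1,2,3,4}  old={}  +wl: 3
  step 6. node 0  ⊔preds={0,1,2,3,4}  new={0,1,2,3,4}  stable
  step 7. node 1  ⊔preds={0,1,2,3,4}  new={0,1,2,3,4}  old={}  +wl: 
  step 8. node 2  ⊔preds={0,1,2,3,4}  new={0,1,2,3,4}  stable
  step 9. node 3  ⊔preds={0,1,2,3,4}  new={0,1,2,3,4}  stable

Least fixpoint reached:
  node 0: {0,1,2,3,4}
  node 1: {0,1,2,3,4}
  node 2: {0,1,2,3,4}
  node 3: {0,1,2,3,4}
  node 4: {0,1,2,3,4}

{0,1,2,3,4}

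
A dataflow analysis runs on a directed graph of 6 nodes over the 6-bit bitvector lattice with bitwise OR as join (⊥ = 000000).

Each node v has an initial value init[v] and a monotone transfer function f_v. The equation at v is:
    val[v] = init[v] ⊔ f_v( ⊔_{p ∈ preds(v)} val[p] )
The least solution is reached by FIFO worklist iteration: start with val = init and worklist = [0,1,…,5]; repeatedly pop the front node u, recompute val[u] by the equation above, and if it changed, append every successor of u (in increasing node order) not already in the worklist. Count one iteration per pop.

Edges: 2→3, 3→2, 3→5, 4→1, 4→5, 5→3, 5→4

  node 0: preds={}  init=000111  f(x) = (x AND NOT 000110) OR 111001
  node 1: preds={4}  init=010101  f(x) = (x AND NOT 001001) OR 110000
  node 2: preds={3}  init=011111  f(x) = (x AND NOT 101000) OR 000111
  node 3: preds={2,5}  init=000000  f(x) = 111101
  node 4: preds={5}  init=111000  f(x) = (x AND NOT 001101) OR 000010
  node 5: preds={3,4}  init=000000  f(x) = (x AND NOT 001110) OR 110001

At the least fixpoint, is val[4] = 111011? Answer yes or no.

no

Iteration log — 10 steps:
  step 1. node 0  ⊔preds=000000  new=111111  old=000111  +wl: 
  step 2. node 1  ⊔preds=111000  new=110101  old=010101  +wl: 
  step 3. node 2  ⊔preds=000000  new=011111  stable
  step 4. node 3  ⊔preds=011111  new=111101  old=000000  +wl: 2
  step 5. node 4  ⊔preds=000000  new=111010  old=111000  +wl: 1
  step 6. node 5  ⊔preds=111111  new=110001  old=000000  +wl: 3,4
  step 7. node 2  ⊔preds=111101  new=011111  stable
  step 8. node 1  ⊔preds=111010  new=110111  old=110101  +wl: 
  step 9. node 3  ⊔preds=111111  new=111101  stable
  step 10. node 4  ⊔preds=110001  new=111010  stable

Least fixpoint reached:
  node 0: 111111
  node 1: 110111
  node 2: 011111
  node 3: 111101
  node 4: 111010
  node 5: 110001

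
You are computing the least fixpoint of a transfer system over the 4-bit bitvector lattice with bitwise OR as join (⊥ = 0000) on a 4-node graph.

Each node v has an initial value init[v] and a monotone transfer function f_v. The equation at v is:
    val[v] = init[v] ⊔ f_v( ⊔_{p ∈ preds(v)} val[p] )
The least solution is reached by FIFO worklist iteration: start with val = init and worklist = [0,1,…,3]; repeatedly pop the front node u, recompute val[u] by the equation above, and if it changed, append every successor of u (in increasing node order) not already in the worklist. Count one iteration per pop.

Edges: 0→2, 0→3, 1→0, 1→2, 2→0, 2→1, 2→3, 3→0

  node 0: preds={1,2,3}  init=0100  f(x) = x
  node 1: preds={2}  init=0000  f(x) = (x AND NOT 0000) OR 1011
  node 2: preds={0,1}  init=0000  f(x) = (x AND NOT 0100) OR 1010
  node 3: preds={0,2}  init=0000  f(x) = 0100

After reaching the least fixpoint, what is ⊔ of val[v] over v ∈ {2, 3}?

Iteration log — 8 steps:
  step 1. node 0  ⊔preds=0000  new=0100  stable
  step 2. node 1  ⊔preds=0000  new=1011  old=0000  +wl: 0
  step 3. node 2  ⊔preds=1111  new=1011  old=0000  +wl: 1
  step 4. node 3  ⊔preds=1111  new=0100  old=0000  +wl: 
  step 5. node 0  ⊔preds=1111  new=1111  old=0100  +wl: 2,3
  step 6. node 1  ⊔preds=1011  new=1011  stable
  step 7. node 2  ⊔preds=1111  new=1011  stable
  step 8. node 3  ⊔preds=1111  new=0100  stable

Least fixpoint reached:
  node 0: 1111
  node 1: 1011
  node 2: 1011
  node 3: 0100

1111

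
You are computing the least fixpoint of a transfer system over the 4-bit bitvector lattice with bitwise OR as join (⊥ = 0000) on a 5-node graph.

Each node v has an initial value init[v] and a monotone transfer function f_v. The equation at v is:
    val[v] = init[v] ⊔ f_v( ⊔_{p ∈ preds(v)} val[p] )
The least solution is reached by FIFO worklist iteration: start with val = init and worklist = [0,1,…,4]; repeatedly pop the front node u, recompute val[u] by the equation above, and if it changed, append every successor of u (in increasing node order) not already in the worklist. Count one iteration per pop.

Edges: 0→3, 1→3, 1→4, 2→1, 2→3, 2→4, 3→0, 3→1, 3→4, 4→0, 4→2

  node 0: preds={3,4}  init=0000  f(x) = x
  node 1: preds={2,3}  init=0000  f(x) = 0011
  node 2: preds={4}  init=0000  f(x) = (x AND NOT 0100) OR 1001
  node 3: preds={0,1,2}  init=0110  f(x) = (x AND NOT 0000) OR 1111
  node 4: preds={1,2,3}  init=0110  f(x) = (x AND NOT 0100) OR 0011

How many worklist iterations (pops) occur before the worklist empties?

9

Iteration log — 9 steps:
  step 1. node 0  ⊔preds=0110  new=0110  old=0000  +wl: 
  step 2. node 1  ⊔preds=0110  new=0011  old=0000  +wl: 
  step 3. node 2  ⊔preds=0110  new=1011  old=0000  +wl: 1
  step 4. node 3  ⊔preds=1111  new=1111  old=0110  +wl: 0
  step 5. node 4  ⊔preds=1111  new=1111  old=0110  +wl: 2
  step 6. node 1  ⊔preds=1111  new=0011  stable
  step 7. node 0  ⊔preds=1111  new=1111  old=0110  +wl: 3
  step 8. node 2  ⊔preds=1111  new=1011  stable
  step 9. node 3  ⊔preds=1111  new=1111  stable

Least fixpoint reached:
  node 0: 1111
  node 1: 0011
  node 2: 1011
  node 3: 1111
  node 4: 1111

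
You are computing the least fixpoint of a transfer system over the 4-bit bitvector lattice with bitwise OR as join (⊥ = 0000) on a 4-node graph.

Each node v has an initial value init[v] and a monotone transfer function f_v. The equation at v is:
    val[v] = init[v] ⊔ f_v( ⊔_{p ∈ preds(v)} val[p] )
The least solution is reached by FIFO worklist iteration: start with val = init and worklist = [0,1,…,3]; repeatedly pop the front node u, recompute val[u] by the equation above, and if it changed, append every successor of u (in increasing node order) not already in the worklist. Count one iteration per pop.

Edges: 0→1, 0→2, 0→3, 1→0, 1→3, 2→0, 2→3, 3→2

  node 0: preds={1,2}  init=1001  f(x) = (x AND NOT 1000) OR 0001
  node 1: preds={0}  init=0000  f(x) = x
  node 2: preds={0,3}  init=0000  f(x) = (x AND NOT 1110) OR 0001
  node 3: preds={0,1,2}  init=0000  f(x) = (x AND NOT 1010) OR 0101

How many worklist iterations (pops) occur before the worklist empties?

Worklist (6 pops):
  #1 pop 0: in=0000 → 1001 (no change)
  #2 pop 1: in=1001 → 1001 (was 0000); enqueue [0]
  #3 pop 2: in=1001 → 0001 (was 0000); enqueue []
  #4 pop 3: in=1001 → 0101 (was 0000); enqueue [2]
  #5 pop 0: in=1001 → 1001 (no change)
  #6 pop 2: in=1101 → 0001 (no change)

Fixpoint:
  val[0] = 1001
  val[1] = 1001
  val[2] = 0001
  val[3] = 0101

6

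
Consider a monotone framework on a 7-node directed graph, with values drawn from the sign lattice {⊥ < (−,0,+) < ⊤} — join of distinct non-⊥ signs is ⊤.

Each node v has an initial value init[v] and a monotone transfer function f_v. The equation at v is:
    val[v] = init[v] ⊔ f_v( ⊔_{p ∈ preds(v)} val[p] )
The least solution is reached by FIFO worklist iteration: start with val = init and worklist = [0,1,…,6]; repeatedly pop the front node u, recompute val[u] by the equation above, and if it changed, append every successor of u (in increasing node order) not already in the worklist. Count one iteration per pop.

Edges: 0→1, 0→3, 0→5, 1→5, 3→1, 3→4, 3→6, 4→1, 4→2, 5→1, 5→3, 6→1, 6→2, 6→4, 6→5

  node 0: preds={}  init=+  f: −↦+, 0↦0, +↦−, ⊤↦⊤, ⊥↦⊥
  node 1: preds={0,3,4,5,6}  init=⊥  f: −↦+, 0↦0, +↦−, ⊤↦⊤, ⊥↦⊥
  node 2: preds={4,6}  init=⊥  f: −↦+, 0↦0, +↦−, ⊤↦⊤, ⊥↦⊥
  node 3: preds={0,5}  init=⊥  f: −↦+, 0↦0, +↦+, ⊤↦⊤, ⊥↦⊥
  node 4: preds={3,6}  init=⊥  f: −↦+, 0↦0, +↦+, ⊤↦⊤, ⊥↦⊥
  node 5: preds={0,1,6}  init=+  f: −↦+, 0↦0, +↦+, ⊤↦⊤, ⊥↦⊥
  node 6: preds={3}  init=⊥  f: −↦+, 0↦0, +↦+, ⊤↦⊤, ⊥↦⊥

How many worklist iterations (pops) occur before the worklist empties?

18

Worklist (18 pops):
  #1 pop 0: in=⊥ → + (no change)
  #2 pop 1: in=+ → − (was ⊥); enqueue []
  #3 pop 2: in=⊥ → ⊥ (no change)
  #4 pop 3: in=+ → + (was ⊥); enqueue [1]
  #5 pop 4: in=+ → + (was ⊥); enqueue [2]
  #6 pop 5: in=⊤ → ⊤ (was +); enqueue [3]
  #7 pop 6: in=+ → + (was ⊥); enqueue [4,5]
  #8 pop 1: in=⊤ → ⊤ (was −); enqueue []
  #9 pop 2: in=+ → − (was ⊥); enqueue []
  #10 pop 3: in=⊤ → ⊤ (was +); enqueue [1,6]
  #11 pop 4: in=⊤ → ⊤ (was +); enqueue [2]
  #12 pop 5: in=⊤ → ⊤ (no change)
  #13 pop 1: in=⊤ → ⊤ (no change)
  #14 pop 6: in=⊤ → ⊤ (was +); enqueue [1,4,5]
  #15 pop 2: in=⊤ → ⊤ (was −); enqueue []
  #16 pop 1: in=⊤ → ⊤ (no change)
  #17 pop 4: in=⊤ → ⊤ (no change)
  #18 pop 5: in=⊤ → ⊤ (no change)

Fixpoint:
  val[0] = +
  val[1] = ⊤
  val[2] = ⊤
  val[3] = ⊤
  val[4] = ⊤
  val[5] = ⊤
  val[6] = ⊤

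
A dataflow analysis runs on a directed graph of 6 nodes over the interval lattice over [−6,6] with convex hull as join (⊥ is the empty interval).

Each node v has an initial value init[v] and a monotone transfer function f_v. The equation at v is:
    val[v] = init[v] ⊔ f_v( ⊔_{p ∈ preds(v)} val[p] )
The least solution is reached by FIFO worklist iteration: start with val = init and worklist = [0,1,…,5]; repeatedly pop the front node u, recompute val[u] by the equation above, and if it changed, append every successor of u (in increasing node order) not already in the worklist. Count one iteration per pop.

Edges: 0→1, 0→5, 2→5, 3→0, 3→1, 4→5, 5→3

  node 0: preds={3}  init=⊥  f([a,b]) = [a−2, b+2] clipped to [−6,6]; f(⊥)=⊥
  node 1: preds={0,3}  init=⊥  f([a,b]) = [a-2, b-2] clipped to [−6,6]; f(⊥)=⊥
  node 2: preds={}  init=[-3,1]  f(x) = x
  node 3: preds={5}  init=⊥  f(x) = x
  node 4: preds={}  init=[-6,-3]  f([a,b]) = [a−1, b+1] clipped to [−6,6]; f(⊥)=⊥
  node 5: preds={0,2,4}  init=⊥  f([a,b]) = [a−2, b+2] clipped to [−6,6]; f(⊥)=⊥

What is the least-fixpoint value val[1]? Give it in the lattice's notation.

[-6,4]

Worklist (14 pops):
  #1 pop 0: in=⊥ → ⊥ (no change)
  #2 pop 1: in=⊥ → ⊥ (no change)
  #3 pop 2: in=⊥ → [-3,1] (no change)
  #4 pop 3: in=⊥ → ⊥ (no change)
  #5 pop 4: in=⊥ → [-6,-3] (no change)
  #6 pop 5: in=[-6,1] → [-6,3] (was ⊥); enqueue [3]
  #7 pop 3: in=[-6,3] → [-6,3] (was ⊥); enqueue [0,1]
  #8 pop 0: in=[-6,3] → [-6,5] (was ⊥); enqueue [5]
  #9 pop 1: in=[-6,5] → [-6,3] (was ⊥); enqueue []
  #10 pop 5: in=[-6,5] → [-6,6] (was [-6,3]); enqueue [3]
  #11 pop 3: in=[-6,6] → [-6,6] (was [-6,3]); enqueue [0,1]
  #12 pop 0: in=[-6,6] → [-6,6] (was [-6,5]); enqueue [5]
  #13 pop 1: in=[-6,6] → [-6,4] (was [-6,3]); enqueue []
  #14 pop 5: in=[-6,6] → [-6,6] (no change)

Fixpoint:
  val[0] = [-6,6]
  val[1] = [-6,4]
  val[2] = [-3,1]
  val[3] = [-6,6]
  val[4] = [-6,-3]
  val[5] = [-6,6]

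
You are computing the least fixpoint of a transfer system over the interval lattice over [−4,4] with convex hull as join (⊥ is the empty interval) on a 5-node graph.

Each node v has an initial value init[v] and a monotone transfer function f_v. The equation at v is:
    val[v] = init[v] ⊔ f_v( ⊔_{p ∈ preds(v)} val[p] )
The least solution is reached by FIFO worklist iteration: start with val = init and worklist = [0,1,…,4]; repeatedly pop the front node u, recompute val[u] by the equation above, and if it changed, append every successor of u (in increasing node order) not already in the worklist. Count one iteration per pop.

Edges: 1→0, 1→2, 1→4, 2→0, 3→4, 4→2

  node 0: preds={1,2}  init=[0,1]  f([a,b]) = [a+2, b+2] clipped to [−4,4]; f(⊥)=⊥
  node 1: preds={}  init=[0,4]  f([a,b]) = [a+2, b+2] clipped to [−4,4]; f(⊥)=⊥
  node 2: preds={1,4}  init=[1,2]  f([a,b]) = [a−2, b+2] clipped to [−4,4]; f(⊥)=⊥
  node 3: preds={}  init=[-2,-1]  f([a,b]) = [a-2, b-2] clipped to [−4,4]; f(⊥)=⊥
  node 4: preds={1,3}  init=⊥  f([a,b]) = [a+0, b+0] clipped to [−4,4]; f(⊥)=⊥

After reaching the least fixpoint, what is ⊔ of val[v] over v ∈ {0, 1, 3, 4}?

Worklist (8 pops):
  #1 pop 0: in=[0,4] → [0,4] (was [0,1]); enqueue []
  #2 pop 1: in=⊥ → [0,4] (no change)
  #3 pop 2: in=[0,4] → [-2,4] (was [1,2]); enqueue [0]
  #4 pop 3: in=⊥ → [-2,-1] (no change)
  #5 pop 4: in=[-2,4] → [-2,4] (was ⊥); enqueue [2]
  #6 pop 0: in=[-2,4] → [0,4] (no change)
  #7 pop 2: in=[-2,4] → [-4,4] (was [-2,4]); enqueue [0]
  #8 pop 0: in=[-4,4] → [-2,4] (was [0,4]); enqueue []

Fixpoint:
  val[0] = [-2,4]
  val[1] = [0,4]
  val[2] = [-4,4]
  val[3] = [-2,-1]
  val[4] = [-2,4]

[-2,4]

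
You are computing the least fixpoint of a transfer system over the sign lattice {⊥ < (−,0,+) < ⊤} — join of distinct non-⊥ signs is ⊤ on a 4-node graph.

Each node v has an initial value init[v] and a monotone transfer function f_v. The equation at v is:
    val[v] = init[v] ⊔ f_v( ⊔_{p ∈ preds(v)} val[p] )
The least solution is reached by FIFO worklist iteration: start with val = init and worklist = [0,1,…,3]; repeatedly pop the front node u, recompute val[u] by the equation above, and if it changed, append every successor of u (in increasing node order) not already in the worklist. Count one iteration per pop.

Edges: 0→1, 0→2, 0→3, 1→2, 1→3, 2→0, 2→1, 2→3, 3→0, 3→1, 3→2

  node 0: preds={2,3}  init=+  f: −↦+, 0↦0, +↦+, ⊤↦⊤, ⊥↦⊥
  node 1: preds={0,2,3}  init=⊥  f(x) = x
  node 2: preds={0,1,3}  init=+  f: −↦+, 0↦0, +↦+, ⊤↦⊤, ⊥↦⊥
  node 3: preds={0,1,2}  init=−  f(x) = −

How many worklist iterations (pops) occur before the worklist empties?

6

Worklist (6 pops):
  #1 pop 0: in=⊤ → ⊤ (was +); enqueue []
  #2 pop 1: in=⊤ → ⊤ (was ⊥); enqueue []
  #3 pop 2: in=⊤ → ⊤ (was +); enqueue [0,1]
  #4 pop 3: in=⊤ → − (no change)
  #5 pop 0: in=⊤ → ⊤ (no change)
  #6 pop 1: in=⊤ → ⊤ (no change)

Fixpoint:
  val[0] = ⊤
  val[1] = ⊤
  val[2] = ⊤
  val[3] = −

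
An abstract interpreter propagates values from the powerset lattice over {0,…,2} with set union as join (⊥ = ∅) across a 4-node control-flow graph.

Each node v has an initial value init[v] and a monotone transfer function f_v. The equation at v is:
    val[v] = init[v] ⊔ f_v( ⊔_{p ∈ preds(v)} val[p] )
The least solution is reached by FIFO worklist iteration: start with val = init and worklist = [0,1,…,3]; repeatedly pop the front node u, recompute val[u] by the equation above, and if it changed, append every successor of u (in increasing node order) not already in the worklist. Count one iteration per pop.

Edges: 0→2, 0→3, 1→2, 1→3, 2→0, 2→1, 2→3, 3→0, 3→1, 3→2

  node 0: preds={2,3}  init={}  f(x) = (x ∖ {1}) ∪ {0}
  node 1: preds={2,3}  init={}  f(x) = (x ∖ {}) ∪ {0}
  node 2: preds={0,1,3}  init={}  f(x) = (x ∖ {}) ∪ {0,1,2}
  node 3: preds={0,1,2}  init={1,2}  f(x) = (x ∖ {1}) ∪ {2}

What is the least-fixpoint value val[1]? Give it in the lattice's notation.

Iteration log — 7 steps:
  step 1. node 0  ⊔preds={1,2}  new={0,2}  old={}  +wl: 
  step 2. node 1  ⊔preds={1,2}  new={0,1,2}  old={}  +wl: 
  step 3. node 2  ⊔preds={0,1,2}  new={0,1,2}  old={}  +wl: 0,1
  step 4. node 3  ⊔preds={0,1,2}  new={0,1,2}  old={1,2}  +wl: 2
  step 5. node 0  ⊔preds={0,1,2}  new={0,2}  stable
  step 6. node 1  ⊔preds={0,1,2}  new={0,1,2}  stable
  step 7. node 2  ⊔preds={0,1,2}  new={0,1,2}  stable

Least fixpoint reached:
  node 0: {0,2}
  node 1: {0,1,2}
  node 2: {0,1,2}
  node 3: {0,1,2}

{0,1,2}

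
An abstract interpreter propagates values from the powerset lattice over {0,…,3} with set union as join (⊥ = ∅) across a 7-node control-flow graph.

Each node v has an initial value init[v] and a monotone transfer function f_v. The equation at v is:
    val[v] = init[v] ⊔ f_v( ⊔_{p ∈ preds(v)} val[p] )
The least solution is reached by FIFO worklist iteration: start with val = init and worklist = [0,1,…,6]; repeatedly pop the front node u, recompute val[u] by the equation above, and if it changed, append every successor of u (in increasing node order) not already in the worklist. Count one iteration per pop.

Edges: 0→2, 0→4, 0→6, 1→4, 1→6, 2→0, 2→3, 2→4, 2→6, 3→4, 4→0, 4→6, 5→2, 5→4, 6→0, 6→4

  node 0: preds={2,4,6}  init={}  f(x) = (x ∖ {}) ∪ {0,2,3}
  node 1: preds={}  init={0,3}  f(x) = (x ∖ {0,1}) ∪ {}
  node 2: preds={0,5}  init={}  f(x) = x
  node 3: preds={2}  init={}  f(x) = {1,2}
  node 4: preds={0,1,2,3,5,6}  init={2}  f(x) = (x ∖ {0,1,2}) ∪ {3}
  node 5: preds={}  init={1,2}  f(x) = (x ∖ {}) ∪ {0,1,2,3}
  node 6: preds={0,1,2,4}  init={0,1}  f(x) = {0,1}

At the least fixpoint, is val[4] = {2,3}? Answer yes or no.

yes

Iteration log — 10 steps:
  step 1. node 0  ⊔preds={0,1,2}  new={0,1,2,3}  old={}  +wl: 
  step 2. node 1  ⊔preds={}  new={0,3}  stable
  step 3. node 2  ⊔preds={0,1,2,3}  new={0,1,2,3}  old={}  +wl: 0
  step 4. node 3  ⊔preds={0,1,2,3}  new={1,2}  old={}  +wl: 
  step 5. node 4  ⊔preds={0,1,2,3}  new={2,3}  old={2}  +wl: 
  step 6. node 5  ⊔preds={}  new={0,1,2,3}  old={1,2}  +wl: 2,4
  step 7. node 6  ⊔preds={0,1,2,3}  new={0,1}  stable
  step 8. node 0  ⊔preds={0,1,2,3}  new={0,1,2,3}  stable
  step 9. node 2  ⊔preds={0,1,2,3}  new={0,1,2,3}  stable
  step 10. node 4  ⊔preds={0,1,2,3}  new={2,3}  stable

Least fixpoint reached:
  node 0: {0,1,2,3}
  node 1: {0,3}
  node 2: {0,1,2,3}
  node 3: {1,2}
  node 4: {2,3}
  node 5: {0,1,2,3}
  node 6: {0,1}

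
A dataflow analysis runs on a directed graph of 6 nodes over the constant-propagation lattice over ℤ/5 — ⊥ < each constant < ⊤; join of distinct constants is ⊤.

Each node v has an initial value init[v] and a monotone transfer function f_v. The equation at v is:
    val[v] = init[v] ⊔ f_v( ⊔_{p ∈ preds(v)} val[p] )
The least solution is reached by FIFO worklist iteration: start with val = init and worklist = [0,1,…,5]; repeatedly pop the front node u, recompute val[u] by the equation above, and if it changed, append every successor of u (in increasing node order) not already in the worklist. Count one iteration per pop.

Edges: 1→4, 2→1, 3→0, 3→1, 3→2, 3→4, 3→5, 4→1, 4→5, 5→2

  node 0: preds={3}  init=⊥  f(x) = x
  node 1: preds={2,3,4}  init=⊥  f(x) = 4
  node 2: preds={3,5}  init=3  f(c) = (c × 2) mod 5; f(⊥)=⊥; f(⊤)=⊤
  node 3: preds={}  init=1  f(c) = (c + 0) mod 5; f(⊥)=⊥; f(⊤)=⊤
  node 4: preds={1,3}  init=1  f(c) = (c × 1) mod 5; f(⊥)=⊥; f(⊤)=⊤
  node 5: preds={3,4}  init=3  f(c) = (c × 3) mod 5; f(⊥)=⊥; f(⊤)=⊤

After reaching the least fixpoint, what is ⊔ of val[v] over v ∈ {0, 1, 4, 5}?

⊤

Worklist (8 pops):
  #1 pop 0: in=1 → 1 (was ⊥); enqueue []
  #2 pop 1: in=⊤ → 4 (was ⊥); enqueue []
  #3 pop 2: in=⊤ → ⊤ (was 3); enqueue [1]
  #4 pop 3: in=⊥ → 1 (no change)
  #5 pop 4: in=⊤ → ⊤ (was 1); enqueue []
  #6 pop 5: in=⊤ → ⊤ (was 3); enqueue [2]
  #7 pop 1: in=⊤ → 4 (no change)
  #8 pop 2: in=⊤ → ⊤ (no change)

Fixpoint:
  val[0] = 1
  val[1] = 4
  val[2] = ⊤
  val[3] = 1
  val[4] = ⊤
  val[5] = ⊤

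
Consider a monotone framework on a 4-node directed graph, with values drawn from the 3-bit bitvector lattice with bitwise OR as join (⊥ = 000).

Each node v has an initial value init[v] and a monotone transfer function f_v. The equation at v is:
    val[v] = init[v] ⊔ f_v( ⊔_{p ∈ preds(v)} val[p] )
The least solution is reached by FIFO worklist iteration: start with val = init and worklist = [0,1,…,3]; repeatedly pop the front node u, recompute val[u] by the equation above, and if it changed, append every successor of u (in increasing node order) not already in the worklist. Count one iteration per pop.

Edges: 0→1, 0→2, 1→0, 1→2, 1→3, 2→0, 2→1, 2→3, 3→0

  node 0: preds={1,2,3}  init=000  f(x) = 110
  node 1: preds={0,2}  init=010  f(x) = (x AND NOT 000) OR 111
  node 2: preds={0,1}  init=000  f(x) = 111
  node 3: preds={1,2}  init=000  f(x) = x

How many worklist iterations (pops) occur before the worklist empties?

6

Trace (6 dequeues):
  [1] u=0 | in 010 | out 110 | prev 000 | push {}
  [2] u=1 | in 110 | out 111 | prev 010 | push {0}
  [3] u=2 | in 111 | out 111 | prev 000 | push {1}
  [4] u=3 | in 111 | out 111 | prev 000 | push {}
  [5] u=0 | in 111 | out 110 | ==
  [6] u=1 | in 111 | out 111 | ==

Converged values:
  [0] 110
  [1] 111
  [2] 111
  [3] 111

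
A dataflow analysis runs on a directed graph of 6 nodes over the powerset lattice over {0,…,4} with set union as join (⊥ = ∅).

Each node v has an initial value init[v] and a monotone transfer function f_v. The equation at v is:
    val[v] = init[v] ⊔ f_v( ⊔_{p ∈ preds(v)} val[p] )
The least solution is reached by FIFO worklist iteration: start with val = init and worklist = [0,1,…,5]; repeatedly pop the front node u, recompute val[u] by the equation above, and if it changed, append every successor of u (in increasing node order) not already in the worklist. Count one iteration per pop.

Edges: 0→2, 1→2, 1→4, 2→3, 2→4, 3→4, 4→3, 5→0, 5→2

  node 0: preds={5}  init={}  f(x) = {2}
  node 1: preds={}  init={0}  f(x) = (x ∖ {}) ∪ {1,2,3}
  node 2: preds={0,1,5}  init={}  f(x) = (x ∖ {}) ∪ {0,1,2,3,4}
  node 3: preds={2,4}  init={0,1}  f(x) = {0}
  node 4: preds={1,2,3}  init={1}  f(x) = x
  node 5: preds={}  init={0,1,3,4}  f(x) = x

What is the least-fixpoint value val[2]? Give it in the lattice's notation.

Iteration log — 7 steps:
  step 1. node 0  ⊔preds={0,1,3,4}  new={2}  old={}  +wl: 
  step 2. node 1  ⊔preds={}  new={0,1,2,3}  old={0}  +wl: 
  step 3. node 2  ⊔preds={0,1,2,3,4}  new={0,1,2,3,4}  old={}  +wl: 
  step 4. node 3  ⊔preds={0,1,2,3,4}  new={0,1}  stable
  step 5. node 4  ⊔preds={0,1,2,3,4}  new={0,1,2,3,4}  old={1}  +wl: 3
  step 6. node 5  ⊔preds={}  new={0,1,3,4}  stable
  step 7. node 3  ⊔preds={0,1,2,3,4}  new={0,1}  stable

Least fixpoint reached:
  node 0: {2}
  node 1: {0,1,2,3}
  node 2: {0,1,2,3,4}
  node 3: {0,1}
  node 4: {0,1,2,3,4}
  node 5: {0,1,3,4}

{0,1,2,3,4}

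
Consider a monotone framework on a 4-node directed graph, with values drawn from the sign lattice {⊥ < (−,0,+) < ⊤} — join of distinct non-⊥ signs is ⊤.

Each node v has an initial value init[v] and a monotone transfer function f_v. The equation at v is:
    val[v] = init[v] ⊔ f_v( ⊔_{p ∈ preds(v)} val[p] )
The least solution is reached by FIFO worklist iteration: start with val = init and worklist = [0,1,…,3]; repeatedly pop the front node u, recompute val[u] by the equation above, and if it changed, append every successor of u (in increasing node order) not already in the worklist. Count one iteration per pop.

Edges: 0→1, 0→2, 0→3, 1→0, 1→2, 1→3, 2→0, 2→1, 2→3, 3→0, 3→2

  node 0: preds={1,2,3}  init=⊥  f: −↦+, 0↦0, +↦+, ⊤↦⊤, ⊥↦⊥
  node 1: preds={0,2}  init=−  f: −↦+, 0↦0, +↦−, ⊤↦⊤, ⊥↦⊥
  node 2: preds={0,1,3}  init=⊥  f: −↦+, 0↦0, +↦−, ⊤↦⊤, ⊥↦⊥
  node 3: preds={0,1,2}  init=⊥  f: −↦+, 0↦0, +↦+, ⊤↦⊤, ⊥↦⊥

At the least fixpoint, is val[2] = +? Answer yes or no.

no

Trace (9 dequeues):
  [1] u=0 | in − | out + | prev ⊥ | push {}
  [2] u=1 | in + | out − | ==
  [3] u=2 | in ⊤ | out ⊤ | prev ⊥ | push {0,1}
  [4] u=3 | in ⊤ | out ⊤ | prev ⊥ | push {2}
  [5] u=0 | in ⊤ | out ⊤ | prev + | push {3}
  [6] u=1 | in ⊤ | out ⊤ | prev − | push {0}
  [7] u=2 | in ⊤ | out ⊤ | ==
  [8] u=3 | in ⊤ | out ⊤ | ==
  [9] u=0 | in ⊤ | out ⊤ | ==

Converged values:
  [0] ⊤
  [1] ⊤
  [2] ⊤
  [3] ⊤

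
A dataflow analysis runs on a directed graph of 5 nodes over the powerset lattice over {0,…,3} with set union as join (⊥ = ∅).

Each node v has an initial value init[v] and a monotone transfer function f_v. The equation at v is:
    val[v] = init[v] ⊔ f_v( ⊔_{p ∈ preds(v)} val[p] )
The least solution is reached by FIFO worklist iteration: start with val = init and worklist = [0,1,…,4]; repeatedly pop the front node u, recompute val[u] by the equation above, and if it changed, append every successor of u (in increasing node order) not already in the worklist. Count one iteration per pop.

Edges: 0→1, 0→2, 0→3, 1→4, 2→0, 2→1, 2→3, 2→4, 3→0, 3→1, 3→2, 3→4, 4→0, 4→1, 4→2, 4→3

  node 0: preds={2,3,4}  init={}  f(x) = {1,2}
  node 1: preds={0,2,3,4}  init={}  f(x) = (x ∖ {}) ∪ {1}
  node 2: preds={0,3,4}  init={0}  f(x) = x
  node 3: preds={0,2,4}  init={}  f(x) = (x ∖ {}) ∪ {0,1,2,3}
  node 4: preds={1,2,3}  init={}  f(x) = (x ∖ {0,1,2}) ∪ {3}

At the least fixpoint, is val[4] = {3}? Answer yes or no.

yes

Iteration log — 12 steps:
  step 1. node 0  ⊔preds={0}  new={1,2}  old={}  +wl: 
  step 2. node 1  ⊔preds={0,1,2}  new={0,1,2}  old={}  +wl: 
  step 3. node 2  ⊔preds={1,2}  new={0,1,2}  old={0}  +wl: 0,1
  step 4. node 3  ⊔preds={0,1,2}  new={0,1,2,3}  old={}  +wl: 2
  step 5. node 4  ⊔preds={0,1,2,3}  new={3}  old={}  +wl: 3
  step 6. node 0  ⊔preds={0,1,2,3}  new={1,2}  stable
  step 7. node 1  ⊔preds={0,1,2,3}  new={0,1,2,3}  old={0,1,2}  +wl: 4
  step 8. node 2  ⊔preds={0,1,2,3}  new={0,1,2,3}  old={0,1,2}  +wl: 0,1
  step 9. node 3  ⊔preds={0,1,2,3}  new={0,1,2,3}  stable
  step 10. node 4  ⊔preds={0,1,2,3}  new={3}  stable
  step 11. node 0  ⊔preds={0,1,2,3}  new={1,2}  stable
  step 12. node 1  ⊔preds={0,1,2,3}  new={0,1,2,3}  stable

Least fixpoint reached:
  node 0: {1,2}
  node 1: {0,1,2,3}
  node 2: {0,1,2,3}
  node 3: {0,1,2,3}
  node 4: {3}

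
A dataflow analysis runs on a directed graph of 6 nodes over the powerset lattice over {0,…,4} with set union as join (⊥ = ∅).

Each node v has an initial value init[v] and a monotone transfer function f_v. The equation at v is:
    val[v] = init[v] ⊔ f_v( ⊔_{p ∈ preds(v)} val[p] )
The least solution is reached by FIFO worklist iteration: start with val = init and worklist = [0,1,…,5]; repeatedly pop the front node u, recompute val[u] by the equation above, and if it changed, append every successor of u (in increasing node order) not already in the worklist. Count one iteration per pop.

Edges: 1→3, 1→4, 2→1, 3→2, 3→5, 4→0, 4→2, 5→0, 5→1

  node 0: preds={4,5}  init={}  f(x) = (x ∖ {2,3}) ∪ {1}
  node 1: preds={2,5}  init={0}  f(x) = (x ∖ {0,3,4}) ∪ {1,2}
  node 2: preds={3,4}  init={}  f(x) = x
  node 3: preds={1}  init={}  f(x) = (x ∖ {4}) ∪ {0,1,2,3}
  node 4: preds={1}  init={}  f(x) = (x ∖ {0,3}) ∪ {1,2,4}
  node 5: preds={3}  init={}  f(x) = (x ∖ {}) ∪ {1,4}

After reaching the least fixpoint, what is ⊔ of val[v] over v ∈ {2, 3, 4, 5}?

{0,1,2,3,4}

Iteration log — 9 steps:
  step 1. node 0  ⊔preds={}  new={1}  old={}  +wl: 
  step 2. node 1  ⊔preds={}  new={0,1,2}  old={0}  +wl: 
  step 3. node 2  ⊔preds={}  new={}  stable
  step 4. node 3  ⊔preds={0,1,2}  new={0,1,2,3}  old={}  +wl: 2
  step 5. node 4  ⊔preds={0,1,2}  new={1,2,4}  old={}  +wl: 0
  step 6. node 5  ⊔preds={0,1,2,3}  new={0,1,2,3,4}  old={}  +wl: 1
  step 7. node 2  ⊔preds={0,1,2,3,4}  new={0,1,2,3,4}  old={}  +wl: 
  step 8. node 0  ⊔preds={0,1,2,3,4}  new={0,1,4}  old={1}  +wl: 
  step 9. node 1  ⊔preds={0,1,2,3,4}  new={0,1,2}  stable

Least fixpoint reached:
  node 0: {0,1,4}
  node 1: {0,1,2}
  node 2: {0,1,2,3,4}
  node 3: {0,1,2,3}
  node 4: {1,2,4}
  node 5: {0,1,2,3,4}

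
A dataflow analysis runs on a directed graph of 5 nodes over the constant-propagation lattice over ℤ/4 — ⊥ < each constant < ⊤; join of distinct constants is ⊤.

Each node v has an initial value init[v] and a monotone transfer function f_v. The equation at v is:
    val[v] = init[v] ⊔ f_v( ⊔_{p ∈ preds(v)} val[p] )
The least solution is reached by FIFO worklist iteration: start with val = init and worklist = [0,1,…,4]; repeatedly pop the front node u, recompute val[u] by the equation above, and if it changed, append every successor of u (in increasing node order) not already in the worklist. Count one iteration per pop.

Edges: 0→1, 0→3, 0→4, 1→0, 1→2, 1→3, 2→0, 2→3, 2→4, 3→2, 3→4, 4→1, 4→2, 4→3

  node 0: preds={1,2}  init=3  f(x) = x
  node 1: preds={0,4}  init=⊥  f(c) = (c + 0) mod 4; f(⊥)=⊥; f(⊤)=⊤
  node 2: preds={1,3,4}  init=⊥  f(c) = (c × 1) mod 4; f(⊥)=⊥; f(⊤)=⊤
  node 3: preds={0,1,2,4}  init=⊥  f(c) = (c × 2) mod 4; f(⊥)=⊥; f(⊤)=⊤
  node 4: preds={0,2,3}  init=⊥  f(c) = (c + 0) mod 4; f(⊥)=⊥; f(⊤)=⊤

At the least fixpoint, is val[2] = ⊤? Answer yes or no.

yes

Iteration log — 14 steps:
  step 1. node 0  ⊔preds=⊥  new=3  stable
  step 2. node 1  ⊔preds=3  new=3  old=⊥  +wl: 0
  step 3. node 2  ⊔preds=3  new=3  old=⊥  +wl: 
  step 4. node 3  ⊔preds=3  new=2  old=⊥  +wl: 2
  step 5. node 4  ⊔preds=⊤  new=⊤  old=⊥  +wl: 1,3
  step 6. node 0  ⊔preds=3  new=3  stable
  step 7. node 2  ⊔preds=⊤  new=⊤  old=3  +wl: 0,4
  step 8. node 1  ⊔preds=⊤  new=⊤  old=3  +wl: 2
  step 9. node 3  ⊔preds=⊤  new=⊤  old=2  +wl: 
  step 10. node 0  ⊔preds=⊤  new=⊤  old=3  +wl: 1,3
  step 11. node 4  ⊔preds=⊤  new=⊤  stable
  step 12. node 2  ⊔preds=⊤  new=⊤  stable
  step 13. node 1  ⊔preds=⊤  new=⊤  stable
  step 14. node 3  ⊔preds=⊤  new=⊤  stable

Least fixpoint reached:
  node 0: ⊤
  node 1: ⊤
  node 2: ⊤
  node 3: ⊤
  node 4: ⊤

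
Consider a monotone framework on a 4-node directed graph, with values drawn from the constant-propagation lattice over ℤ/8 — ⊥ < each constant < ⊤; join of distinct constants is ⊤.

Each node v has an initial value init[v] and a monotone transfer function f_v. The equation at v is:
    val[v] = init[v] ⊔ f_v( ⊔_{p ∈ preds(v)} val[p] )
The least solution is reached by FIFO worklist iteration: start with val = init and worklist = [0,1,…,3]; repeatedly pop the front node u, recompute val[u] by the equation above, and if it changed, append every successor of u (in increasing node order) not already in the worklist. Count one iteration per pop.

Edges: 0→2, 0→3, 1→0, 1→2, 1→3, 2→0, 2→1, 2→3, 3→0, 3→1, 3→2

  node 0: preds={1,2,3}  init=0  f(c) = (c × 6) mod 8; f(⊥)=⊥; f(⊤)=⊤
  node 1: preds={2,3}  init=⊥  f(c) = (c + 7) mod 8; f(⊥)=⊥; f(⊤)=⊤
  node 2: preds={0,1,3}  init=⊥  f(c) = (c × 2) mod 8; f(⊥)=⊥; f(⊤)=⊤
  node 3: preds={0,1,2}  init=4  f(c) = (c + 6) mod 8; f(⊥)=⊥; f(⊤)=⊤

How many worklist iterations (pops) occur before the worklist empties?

9

Trace (9 dequeues):
  [1] u=0 | in 4 | out 0 | ==
  [2] u=1 | in 4 | out 3 | prev ⊥ | push {0}
  [3] u=2 | in ⊤ | out ⊤ | prev ⊥ | push {1}
  [4] u=3 | in ⊤ | out ⊤ | prev 4 | push {2}
  [5] u=0 | in ⊤ | out ⊤ | prev 0 | push {3}
  [6] u=1 | in ⊤ | out ⊤ | prev 3 | push {0}
  [7] u=2 | in ⊤ | out ⊤ | ==
  [8] u=3 | in ⊤ | out ⊤ | ==
  [9] u=0 | in ⊤ | out ⊤ | ==

Converged values:
  [0] ⊤
  [1] ⊤
  [2] ⊤
  [3] ⊤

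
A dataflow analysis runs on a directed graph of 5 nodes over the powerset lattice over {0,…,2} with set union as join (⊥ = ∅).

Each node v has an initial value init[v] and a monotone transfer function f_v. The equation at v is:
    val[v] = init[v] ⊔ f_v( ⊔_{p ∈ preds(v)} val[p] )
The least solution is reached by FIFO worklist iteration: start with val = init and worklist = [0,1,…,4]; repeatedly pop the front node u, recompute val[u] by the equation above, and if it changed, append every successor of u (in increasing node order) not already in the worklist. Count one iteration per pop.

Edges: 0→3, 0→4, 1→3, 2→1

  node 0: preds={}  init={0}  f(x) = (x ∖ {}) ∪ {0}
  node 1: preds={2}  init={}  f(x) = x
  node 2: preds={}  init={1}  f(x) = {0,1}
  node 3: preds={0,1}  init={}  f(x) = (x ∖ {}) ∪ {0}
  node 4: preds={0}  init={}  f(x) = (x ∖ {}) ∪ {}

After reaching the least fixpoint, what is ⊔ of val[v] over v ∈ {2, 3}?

{0,1}

Iteration log — 7 steps:
  step 1. node 0  ⊔preds={}  new={0}  stable
  step 2. node 1  ⊔preds={1}  new={1}  old={}  +wl: 
  step 3. node 2  ⊔preds={}  new={0,1}  old={1}  +wl: 1
  step 4. node 3  ⊔preds={0,1}  new={0,1}  old={}  +wl: 
  step 5. node 4  ⊔preds={0}  new={0}  old={}  +wl: 
  step 6. node 1  ⊔preds={0,1}  new={0,1}  old={1}  +wl: 3
  step 7. node 3  ⊔preds={0,1}  new={0,1}  stable

Least fixpoint reached:
  node 0: {0}
  node 1: {0,1}
  node 2: {0,1}
  node 3: {0,1}
  node 4: {0}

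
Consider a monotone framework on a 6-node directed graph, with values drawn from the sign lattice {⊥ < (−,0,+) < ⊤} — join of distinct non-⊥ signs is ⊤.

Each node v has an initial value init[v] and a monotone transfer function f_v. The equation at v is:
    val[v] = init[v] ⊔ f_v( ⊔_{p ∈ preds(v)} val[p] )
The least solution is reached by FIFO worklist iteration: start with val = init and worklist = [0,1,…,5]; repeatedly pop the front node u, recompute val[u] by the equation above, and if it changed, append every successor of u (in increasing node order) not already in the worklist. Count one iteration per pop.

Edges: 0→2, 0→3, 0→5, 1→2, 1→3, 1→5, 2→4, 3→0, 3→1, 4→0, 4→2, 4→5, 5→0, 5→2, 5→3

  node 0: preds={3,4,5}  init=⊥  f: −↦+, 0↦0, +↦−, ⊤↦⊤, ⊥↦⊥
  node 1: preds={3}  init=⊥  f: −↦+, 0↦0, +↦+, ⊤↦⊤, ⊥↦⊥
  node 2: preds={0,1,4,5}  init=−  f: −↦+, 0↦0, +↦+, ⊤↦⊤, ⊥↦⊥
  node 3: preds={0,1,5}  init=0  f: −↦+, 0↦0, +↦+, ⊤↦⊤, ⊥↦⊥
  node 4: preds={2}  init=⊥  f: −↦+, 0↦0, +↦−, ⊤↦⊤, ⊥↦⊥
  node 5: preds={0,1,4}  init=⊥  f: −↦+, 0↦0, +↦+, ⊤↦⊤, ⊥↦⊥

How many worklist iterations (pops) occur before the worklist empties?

15

Worklist (15 pops):
  #1 pop 0: in=0 → 0 (was ⊥); enqueue []
  #2 pop 1: in=0 → 0 (was ⊥); enqueue []
  #3 pop 2: in=0 → ⊤ (was −); enqueue []
  #4 pop 3: in=0 → 0 (no change)
  #5 pop 4: in=⊤ → ⊤ (was ⊥); enqueue [0,2]
  #6 pop 5: in=⊤ → ⊤ (was ⊥); enqueue [3]
  #7 pop 0: in=⊤ → ⊤ (was 0); enqueue [5]
  #8 pop 2: in=⊤ → ⊤ (no change)
  #9 pop 3: in=⊤ → ⊤ (was 0); enqueue [0,1]
  #10 pop 5: in=⊤ → ⊤ (no change)
  #11 pop 0: in=⊤ → ⊤ (no change)
  #12 pop 1: in=⊤ → ⊤ (was 0); enqueue [2,3,5]
  #13 pop 2: in=⊤ → ⊤ (no change)
  #14 pop 3: in=⊤ → ⊤ (no change)
  #15 pop 5: in=⊤ → ⊤ (no change)

Fixpoint:
  val[0] = ⊤
  val[1] = ⊤
  val[2] = ⊤
  val[3] = ⊤
  val[4] = ⊤
  val[5] = ⊤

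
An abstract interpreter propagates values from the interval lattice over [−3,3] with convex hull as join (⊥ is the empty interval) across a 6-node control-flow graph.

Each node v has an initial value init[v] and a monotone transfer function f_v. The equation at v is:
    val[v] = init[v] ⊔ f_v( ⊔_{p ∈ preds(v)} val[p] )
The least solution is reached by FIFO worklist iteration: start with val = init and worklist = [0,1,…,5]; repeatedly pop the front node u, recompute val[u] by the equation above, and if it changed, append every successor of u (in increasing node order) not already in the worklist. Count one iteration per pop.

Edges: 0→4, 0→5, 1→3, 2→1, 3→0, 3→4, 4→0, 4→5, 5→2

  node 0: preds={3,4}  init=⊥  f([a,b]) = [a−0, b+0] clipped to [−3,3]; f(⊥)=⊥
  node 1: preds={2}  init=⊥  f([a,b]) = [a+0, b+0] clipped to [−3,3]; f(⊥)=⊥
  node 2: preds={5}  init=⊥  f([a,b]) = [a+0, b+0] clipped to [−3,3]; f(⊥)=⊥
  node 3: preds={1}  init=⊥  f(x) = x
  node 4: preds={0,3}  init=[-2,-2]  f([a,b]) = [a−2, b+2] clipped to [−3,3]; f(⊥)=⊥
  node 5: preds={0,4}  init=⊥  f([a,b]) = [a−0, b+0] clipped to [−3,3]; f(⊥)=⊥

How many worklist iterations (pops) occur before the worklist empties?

Trace (27 dequeues):
  [1] u=0 | in [-2,-2] | out [-2,-2] | prev ⊥ | push {}
  [2] u=1 | in ⊥ | out ⊥ | ==
  [3] u=2 | in ⊥ | out ⊥ | ==
  [4] u=3 | in ⊥ | out ⊥ | ==
  [5] u=4 | in [-2,-2] | out [-3,0] | prev [-2,-2] | push {0}
  [6] u=5 | in [-3,0] | out [-3,0] | prev ⊥ | push {2}
  [7] u=0 | in [-3,0] | out [-3,0] | prev [-2,-2] | push {4,5}
  [8] u=2 | in [-3,0] | out [-3,0] | prev ⊥ | push {1}
  [9] u=4 | in [-3,0] | out [-3,2] | prev [-3,0] | push {0}
  [10] u=5 | in [-3,2] | out [-3,2] | prev [-3,0] | push {2}
  [11] u=1 | in [-3,0] | out [-3,0] | prev ⊥ | push {3}
  [12] u=0 | in [-3,2] | out [-3,2] | prev [-3,0] | push {4,5}
  [13] u=2 | in [-3,2] | out [-3,2] | prev [-3,0] | push {1}
  [14] u=3 | in [-3,0] | out [-3,0] | prev ⊥ | push {0}
  [15] u=4 | in [-3,2] | out [-3,3] | prev [-3,2] | push {}
  [16] u=5 | in [-3,3] | out [-3,3] | prev [-3,2] | push {2}
  [17] u=1 | in [-3,2] | out [-3,2] | prev [-3,0] | push {3}
  [18] u=0 | in [-3,3] | out [-3,3] | prev [-3,2] | push {4,5}
  [19] u=2 | in [-3,3] | out [-3,3] | prev [-3,2] | push {1}
  [20] u=3 | in [-3,2] | out [-3,2] | prev [-3,0] | push {0}
  [21] u=4 | in [-3,3] | out [-3,3] | ==
  [22] u=5 | in [-3,3] | out [-3,3] | ==
  [23] u=1 | in [-3,3] | out [-3,3] | prev [-3,2] | push {3}
  [24] u=0 | in [-3,3] | out [-3,3] | ==
  [25] u=3 | in [-3,3] | out [-3,3] | prev [-3,2] | push {0,4}
  [26] u=0 | in [-3,3] | out [-3,3] | ==
  [27] u=4 | in [-3,3] | out [-3,3] | ==

Converged values:
  [0] [-3,3]
  [1] [-3,3]
  [2] [-3,3]
  [3] [-3,3]
  [4] [-3,3]
  [5] [-3,3]

27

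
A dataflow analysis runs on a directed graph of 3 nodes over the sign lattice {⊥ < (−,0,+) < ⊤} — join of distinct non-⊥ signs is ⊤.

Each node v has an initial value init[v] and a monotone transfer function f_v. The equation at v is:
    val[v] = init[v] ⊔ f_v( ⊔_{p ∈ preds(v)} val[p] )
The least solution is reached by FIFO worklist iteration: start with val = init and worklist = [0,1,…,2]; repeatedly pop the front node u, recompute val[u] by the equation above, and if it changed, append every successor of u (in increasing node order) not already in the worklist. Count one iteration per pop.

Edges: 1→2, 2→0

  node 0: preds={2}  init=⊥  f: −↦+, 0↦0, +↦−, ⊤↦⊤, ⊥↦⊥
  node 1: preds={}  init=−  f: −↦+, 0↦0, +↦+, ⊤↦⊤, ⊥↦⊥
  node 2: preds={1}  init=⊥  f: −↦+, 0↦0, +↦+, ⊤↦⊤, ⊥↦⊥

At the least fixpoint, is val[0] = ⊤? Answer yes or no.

Iteration log — 4 steps:
  step 1. node 0  ⊔preds=⊥  new=⊥  stable
  step 2. node 1  ⊔preds=⊥  new=−  stable
  step 3. node 2  ⊔preds=−  new=+  old=⊥  +wl: 0
  step 4. node 0  ⊔preds=+  new=−  old=⊥  +wl: 

Least fixpoint reached:
  node 0: −
  node 1: −
  node 2: +

no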